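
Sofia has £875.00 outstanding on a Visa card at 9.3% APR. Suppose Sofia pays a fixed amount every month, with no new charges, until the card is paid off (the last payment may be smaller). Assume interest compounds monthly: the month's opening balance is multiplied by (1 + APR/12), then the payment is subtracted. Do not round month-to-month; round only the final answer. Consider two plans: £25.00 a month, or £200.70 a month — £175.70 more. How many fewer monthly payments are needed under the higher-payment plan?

36 fewer payments

Monthly rate r = 9.3%/12 = 0.775% = 0.00775.
At £25.00/mo: n = ⌈−ln(1 − rB₀/P)/ln(1+r)⌉ = 41 payments (last £24.68); total interest = total paid − £875.00 = £149.68.
At £200.70/mo: 5 payments (last £90.96); total interest £18.76.
Payments saved = 41 − 5 = 36.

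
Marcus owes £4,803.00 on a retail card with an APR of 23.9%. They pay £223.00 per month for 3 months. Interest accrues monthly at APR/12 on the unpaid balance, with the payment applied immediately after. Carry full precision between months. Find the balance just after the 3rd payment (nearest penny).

Monthly rate r = 23.9%/12 = 1.99167% = 0.0199167.
Each month: B ← B·(1+r) − £223.00.
Month 1: interest £95.66; balance after payment £4,675.66.
Month 2: interest £93.12; balance after payment £4,545.78.
Month 3: interest £90.54; balance after payment £4,413.32.

£4,413.32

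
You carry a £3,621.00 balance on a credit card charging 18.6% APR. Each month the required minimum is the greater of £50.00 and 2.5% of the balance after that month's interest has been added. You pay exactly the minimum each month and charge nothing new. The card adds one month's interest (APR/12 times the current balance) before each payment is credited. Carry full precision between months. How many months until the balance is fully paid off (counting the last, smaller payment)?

Monthly rate r = 18.6%/12 = 1.55% = 0.0155.
While 2.5% of the post-interest balance exceeds £50.00, each month B ← (B·(1+r))·(1 − 0.025), i.e. B shrinks by the factor (1+r)·0.975 = 0.99011.
This holds for months 1–62. Entering month 63 the balance is £1,955.56; 2.5% of the post-interest balance is now below £50.00, so the flat £50.00 minimum applies from here.
From month 63 a fixed £50.00 at rate r clears £1,955.56 in 61 more payments. Total: 62 + 61 = 123 months.

123 months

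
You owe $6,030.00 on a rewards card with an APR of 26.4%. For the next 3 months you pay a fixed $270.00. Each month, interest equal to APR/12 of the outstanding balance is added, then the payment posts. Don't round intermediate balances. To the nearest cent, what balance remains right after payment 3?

$5,608.85

Monthly rate r = 26.4%/12 = 2.2% = 0.022.
Each month: B ← B·(1+r) − $270.00.
Month 1: interest $132.66; balance after payment $5,892.66.
Month 2: interest $129.64; balance after payment $5,752.30.
Month 3: interest $126.55; balance after payment $5,608.85.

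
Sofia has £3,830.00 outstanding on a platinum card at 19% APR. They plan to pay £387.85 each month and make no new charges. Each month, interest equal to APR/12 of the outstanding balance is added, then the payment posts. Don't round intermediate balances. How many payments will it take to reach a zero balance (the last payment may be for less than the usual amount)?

Monthly rate r = 19%/12 = 1.58333% = 0.0158333.
Recurrence: B ← B·(1+r) − £387.85.
Month 1: interest £60.64; balance after payment £3,502.79.
Month 2: interest £55.46; balance after payment £3,170.40.
Closed form: n = −ln(1 − rB₀/P)/ln(1+r) = −ln(0.84365)/ln(1.01583) ≈ 10.823, so the balance reaches zero during payment 11.

11 months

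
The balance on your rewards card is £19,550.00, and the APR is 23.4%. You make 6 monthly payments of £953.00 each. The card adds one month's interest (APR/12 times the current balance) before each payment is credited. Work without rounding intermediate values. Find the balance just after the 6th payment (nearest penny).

Monthly rate r = 23.4%/12 = 1.95% = 0.0195.
Each month: B ← B·(1+r) − £953.00.
Month 1: interest £381.23; balance after payment £18,978.22.
Month 2: interest £370.08; balance after payment £18,395.30.
Month 3: interest £358.71; balance after payment £17,801.01.
Month 4: interest £347.12; balance after payment £17,195.13.
Month 5: interest £335.31; balance after payment £16,577.43.
Month 6: interest £323.26; balance after payment £15,947.69.

£15,947.69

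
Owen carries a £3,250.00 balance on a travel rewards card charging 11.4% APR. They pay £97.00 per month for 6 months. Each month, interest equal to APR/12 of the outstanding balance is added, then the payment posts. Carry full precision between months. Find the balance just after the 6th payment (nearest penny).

£2,843.71

Monthly rate r = 11.4%/12 = 0.95% = 0.0095.
Each month: B ← B·(1+r) − £97.00.
Month 1: interest £30.88; balance after payment £3,183.88.
Month 2: interest £30.25; balance after payment £3,117.12.
Month 3: interest £29.61; balance after payment £3,049.73.
Month 4: interest £28.97; balance after payment £2,981.71.
Month 5: interest £28.33; balance after payment £2,913.03.
Month 6: interest £27.67; balance after payment £2,843.71.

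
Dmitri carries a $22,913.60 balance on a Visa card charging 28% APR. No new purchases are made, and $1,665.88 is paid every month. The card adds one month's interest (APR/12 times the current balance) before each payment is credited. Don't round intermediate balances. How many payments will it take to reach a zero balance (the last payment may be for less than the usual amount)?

17 payments

Monthly rate r = 28%/12 = 2.33333% = 0.0233333.
Recurrence: B ← B·(1+r) − $1,665.88.
Month 1: interest $534.65; balance after payment $21,782.37.
Month 2: interest $508.26; balance after payment $20,624.75.
Closed form: n = −ln(1 − rB₀/P)/ln(1+r) = −ln(0.67906)/ln(1.02333) ≈ 16.781, so the balance reaches zero during payment 17.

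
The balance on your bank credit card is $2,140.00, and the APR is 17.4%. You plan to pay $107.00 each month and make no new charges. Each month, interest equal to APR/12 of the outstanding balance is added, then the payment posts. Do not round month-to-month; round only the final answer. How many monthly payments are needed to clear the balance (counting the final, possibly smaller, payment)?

Monthly rate r = 17.4%/12 = 1.45% = 0.0145.
Recurrence: B ← B·(1+r) − $107.00.
Month 1: interest $31.03; balance after payment $2,064.03.
Month 2: interest $29.93; balance after payment $1,986.96.
Closed form: n = −ln(1 − rB₀/P)/ln(1+r) = −ln(0.71)/ln(1.0145) ≈ 23.791, so the balance reaches zero during payment 24.

24 months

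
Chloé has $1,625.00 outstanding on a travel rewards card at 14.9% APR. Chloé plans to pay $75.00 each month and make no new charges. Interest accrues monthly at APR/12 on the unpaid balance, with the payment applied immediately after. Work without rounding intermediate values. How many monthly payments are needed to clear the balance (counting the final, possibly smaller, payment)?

Monthly rate r = 14.9%/12 = 1.24167% = 0.0124167.
Recurrence: B ← B·(1+r) − $75.00.
Month 1: interest $20.18; balance after payment $1,570.18.
Month 2: interest $19.50; balance after payment $1,514.67.
Closed form: n = −ln(1 − rB₀/P)/ln(1+r) = −ln(0.73097)/ln(1.01242) ≈ 25.395, so the balance reaches zero during payment 26.

26 months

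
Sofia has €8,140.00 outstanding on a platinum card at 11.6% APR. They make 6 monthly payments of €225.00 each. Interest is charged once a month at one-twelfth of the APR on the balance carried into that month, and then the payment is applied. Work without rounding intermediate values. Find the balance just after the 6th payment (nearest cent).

€7,240.63

Monthly rate r = 11.6%/12 = 0.966667% = 0.00966667.
Each month: B ← B·(1+r) − €225.00.
Month 1: interest €78.69; balance after payment €7,993.69.
Month 2: interest €77.27; balance after payment €7,845.96.
Month 3: interest €75.84; balance after payment €7,696.80.
Month 4: interest €74.40; balance after payment €7,546.21.
Month 5: interest €72.95; balance after payment €7,394.15.
Month 6: interest €71.48; balance after payment €7,240.63.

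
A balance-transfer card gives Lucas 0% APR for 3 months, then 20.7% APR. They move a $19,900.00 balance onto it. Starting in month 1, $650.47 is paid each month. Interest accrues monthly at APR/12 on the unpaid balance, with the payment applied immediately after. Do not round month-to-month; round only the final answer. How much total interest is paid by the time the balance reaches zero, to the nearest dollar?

$6,630

Promo months 1–3 at r₀ = 0%/12 = 0; months 4+ at r₁ = 20.7%/12 = 0.01725.
After month 3 (no interest yet): B = $19,900.00 − 3·$650.47 = $17,948.59.
Then at r₁ with $650.47/mo: n₂ = −ln(1 − r₁·B/P)/ln(1+r₁) ≈ 37.78 → 38 more payments.
Total paid = 40·$650.47 + $511.53 = $26,530.33; interest = $26,530.33 − $19,900.00 = $6,630.33.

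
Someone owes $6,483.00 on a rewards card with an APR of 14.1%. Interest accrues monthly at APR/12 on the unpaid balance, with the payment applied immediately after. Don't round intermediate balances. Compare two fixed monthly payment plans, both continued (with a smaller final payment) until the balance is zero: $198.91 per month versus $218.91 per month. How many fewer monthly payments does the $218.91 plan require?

Monthly rate r = 14.1%/12 = 1.175% = 0.01175.
At $198.91/mo: n = ⌈−ln(1 − rB₀/P)/ln(1+r)⌉ = 42 payments (last $66.42); total interest = total paid − $6,483.00 = $1,738.73.
At $218.91/mo: 37 payments (last $134.08); total interest $1,531.84.
Payments saved = 42 − 37 = 5.

5 fewer payments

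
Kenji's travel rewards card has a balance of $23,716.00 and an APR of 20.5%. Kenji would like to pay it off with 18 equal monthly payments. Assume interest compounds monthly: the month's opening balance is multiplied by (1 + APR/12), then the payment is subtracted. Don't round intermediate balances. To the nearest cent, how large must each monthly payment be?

$1,541.63

Monthly rate r = 20.5%/12 = 1.70833% = 0.0170833.
Level-payment amortization: P = B₀·r / (1 − (1+r)^(−n)) = 23716.00·0.0170833 / (1 − 1.01708^(−18)).
Denominator 1 − (1+r)^(−18) = 0.262805101.
P = 405.148 / 0.262805101 ≈ 1541.63.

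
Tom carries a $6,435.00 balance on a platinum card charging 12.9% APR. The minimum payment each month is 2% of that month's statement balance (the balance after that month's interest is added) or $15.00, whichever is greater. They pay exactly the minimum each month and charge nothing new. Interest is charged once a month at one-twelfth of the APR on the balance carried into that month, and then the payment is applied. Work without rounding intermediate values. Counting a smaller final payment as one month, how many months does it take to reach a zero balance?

Monthly rate r = 12.9%/12 = 1.075% = 0.01075.
While 2% of the post-interest balance exceeds $15.00, each month B ← (B·(1+r))·(1 − 0.02), i.e. B shrinks by the factor (1+r)·0.98 = 0.99054.
This holds for months 1–228. Entering month 229 the balance is $735.98; 2% of the post-interest balance is now below $15.00, so the flat $15.00 minimum applies from here.
From month 229 a fixed $15.00 at rate r clears $735.98 in 71 more payments. Total: 228 + 71 = 299 months.

299 months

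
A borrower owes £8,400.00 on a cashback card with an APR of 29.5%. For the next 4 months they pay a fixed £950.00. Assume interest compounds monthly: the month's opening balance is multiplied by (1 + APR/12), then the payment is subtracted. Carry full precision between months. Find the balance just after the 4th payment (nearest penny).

£5,314.53

Monthly rate r = 29.5%/12 = 2.45833% = 0.0245833.
Each month: B ← B·(1+r) − £950.00.
Month 1: interest £206.50; balance after payment £7,656.50.
Month 2: interest £188.22; balance after payment £6,894.72.
Month 3: interest £169.50; balance after payment £6,114.22.
Month 4: interest £150.31; balance after payment £5,314.53.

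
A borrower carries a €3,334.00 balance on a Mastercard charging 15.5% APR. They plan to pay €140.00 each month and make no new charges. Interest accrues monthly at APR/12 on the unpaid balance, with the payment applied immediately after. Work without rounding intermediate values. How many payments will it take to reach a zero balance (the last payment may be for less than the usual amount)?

29 payments

Monthly rate r = 15.5%/12 = 1.29167% = 0.0129167.
Recurrence: B ← B·(1+r) − €140.00.
Month 1: interest €43.06; balance after payment €3,237.06.
Month 2: interest €41.81; balance after payment €3,138.88.
Closed form: n = −ln(1 − rB₀/P)/ln(1+r) = −ln(0.6924)/ln(1.01292) ≈ 28.642, so the balance reaches zero during payment 29.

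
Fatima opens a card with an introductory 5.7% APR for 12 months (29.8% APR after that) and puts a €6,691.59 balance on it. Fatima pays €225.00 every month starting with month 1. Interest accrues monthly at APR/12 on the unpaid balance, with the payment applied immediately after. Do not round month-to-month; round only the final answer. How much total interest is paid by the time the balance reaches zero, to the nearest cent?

€1,934.36

Promo months 1–12 at r₀ = 5.7%/12 = 0.00475; months 13+ at r₁ = 29.8%/12 = 0.0248333.
After month 12: iterate B ← B·(1+r₀) − €225.00 for 12 months → €4,311.47.
Then at r₁ with €225.00/mo: n₂ = −ln(1 − r₁·B/P)/ln(1+r₁) ≈ 26.33 → 27 more payments.
Total paid = 38·€225.00 + €75.95 = €8,625.95; interest = €8,625.95 − €6,691.59 = €1,934.36.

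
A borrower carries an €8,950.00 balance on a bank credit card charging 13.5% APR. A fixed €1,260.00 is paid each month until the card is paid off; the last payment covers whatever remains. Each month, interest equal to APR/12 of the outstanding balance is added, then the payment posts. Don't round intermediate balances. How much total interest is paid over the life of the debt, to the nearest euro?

€432

Monthly rate r = 13.5%/12 = 1.125% = 0.01125.
Payoff takes n = ⌈−ln(1 − rB₀/P)/ln(1+r)⌉ = ⌈7.445⌉ = 8 payments; the last is €561.98.
Total paid = 7·€1,260.00 + €561.98 = €9,381.98.
Total interest = total paid − principal = €9,381.98 − €8,950.00 = €431.98.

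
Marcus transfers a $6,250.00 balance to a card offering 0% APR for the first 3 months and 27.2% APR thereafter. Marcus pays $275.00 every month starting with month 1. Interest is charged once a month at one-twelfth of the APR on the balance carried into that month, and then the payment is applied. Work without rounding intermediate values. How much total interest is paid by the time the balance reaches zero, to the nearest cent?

Promo months 1–3 at r₀ = 0%/12 = 0; months 4+ at r₁ = 27.2%/12 = 0.0226667.
After month 3 (no interest yet): B = $6,250.00 − 3·$275.00 = $5,425.00.
Then at r₁ with $275.00/mo: n₂ = −ln(1 − r₁·B/P)/ln(1+r₁) ≈ 26.44 → 27 more payments.
Total paid = 29·$275.00 + $122.45 = $8,097.45; interest = $8,097.45 − $6,250.00 = $1,847.45.

$1,847.45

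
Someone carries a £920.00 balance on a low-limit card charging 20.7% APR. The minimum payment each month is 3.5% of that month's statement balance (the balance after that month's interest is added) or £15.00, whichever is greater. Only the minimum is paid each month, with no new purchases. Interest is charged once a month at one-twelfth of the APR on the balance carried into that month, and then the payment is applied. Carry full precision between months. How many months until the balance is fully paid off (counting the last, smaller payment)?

81 months

Monthly rate r = 20.7%/12 = 1.725% = 0.01725.
While 3.5% of the post-interest balance exceeds £15.00, each month B ← (B·(1+r))·(1 − 0.035), i.e. B shrinks by the factor (1+r)·0.965 = 0.98165.
This holds for months 1–43. Entering month 44 the balance is £414.81; 3.5% of the post-interest balance is now below £15.00, so the flat £15.00 minimum applies from here.
From month 44 a fixed £15.00 at rate r clears £414.81 in 38 more payments. Total: 43 + 38 = 81 months.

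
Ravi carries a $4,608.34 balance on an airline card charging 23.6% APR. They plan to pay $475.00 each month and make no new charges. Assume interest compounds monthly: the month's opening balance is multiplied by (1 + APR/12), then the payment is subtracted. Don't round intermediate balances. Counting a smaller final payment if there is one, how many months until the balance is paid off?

11 payments

Monthly rate r = 23.6%/12 = 1.96667% = 0.0196667.
Recurrence: B ← B·(1+r) − $475.00.
Month 1: interest $90.63; balance after payment $4,223.97.
Month 2: interest $83.07; balance after payment $3,832.04.
Closed form: n = −ln(1 − rB₀/P)/ln(1+r) = −ln(0.8092)/ln(1.01967) ≈ 10.870, so the balance reaches zero during payment 11.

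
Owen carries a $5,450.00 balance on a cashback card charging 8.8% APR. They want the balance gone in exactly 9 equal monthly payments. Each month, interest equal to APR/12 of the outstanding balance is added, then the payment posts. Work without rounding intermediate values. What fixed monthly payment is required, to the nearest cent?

$627.98

Monthly rate r = 8.8%/12 = 0.733333% = 0.00733333.
Level-payment amortization: P = B₀·r / (1 − (1+r)^(−n)) = 5450.00·0.00733333 / (1 − 1.00733^(−9)).
Denominator 1 − (1+r)^(−9) = 0.0636436664.
P = 39.9667 / 0.0636436664 ≈ 627.98.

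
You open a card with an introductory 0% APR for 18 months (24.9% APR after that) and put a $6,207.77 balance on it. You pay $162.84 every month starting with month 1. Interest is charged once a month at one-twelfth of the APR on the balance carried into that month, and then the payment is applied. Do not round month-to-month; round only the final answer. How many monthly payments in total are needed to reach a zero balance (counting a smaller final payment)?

Promo months 1–18 at r₀ = 0%/12 = 0; months 19+ at r₁ = 24.9%/12 = 0.02075.
After month 18 (no interest yet): B = $6,207.77 − 18·$162.84 = $3,276.65.
Then at r₁ with $162.84/mo: n₂ = −ln(1 − r₁·B/P)/ln(1+r₁) ≈ 26.32 → 27 more payments.

45 months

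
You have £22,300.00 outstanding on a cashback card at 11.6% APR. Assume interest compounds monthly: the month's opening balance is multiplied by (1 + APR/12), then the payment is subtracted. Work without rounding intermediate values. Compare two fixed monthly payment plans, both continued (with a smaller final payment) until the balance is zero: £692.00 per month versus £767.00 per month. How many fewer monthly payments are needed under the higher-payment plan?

Monthly rate r = 11.6%/12 = 0.966667% = 0.00966667.
At £692.00/mo: n = ⌈−ln(1 − rB₀/P)/ln(1+r)⌉ = 39 payments (last £553.61); total interest = total paid − £22,300.00 = £4,549.61.
At £767.00/mo: 35 payments (last £230.20); total interest £4,008.20.
Payments saved = 39 − 35 = 4.

4 fewer payments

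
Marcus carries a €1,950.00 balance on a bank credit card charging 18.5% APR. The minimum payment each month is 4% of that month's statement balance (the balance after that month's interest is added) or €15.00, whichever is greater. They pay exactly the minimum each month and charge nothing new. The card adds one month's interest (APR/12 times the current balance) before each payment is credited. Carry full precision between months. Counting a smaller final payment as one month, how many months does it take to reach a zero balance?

97 months

Monthly rate r = 18.5%/12 = 1.54167% = 0.0154167.
While 4% of the post-interest balance exceeds €15.00, each month B ← (B·(1+r))·(1 − 0.04), i.e. B shrinks by the factor (1+r)·0.96 = 0.9748.
This holds for months 1–66. Entering month 67 the balance is €361.79; 4% of the post-interest balance is now below €15.00, so the flat €15.00 minimum applies from here.
From month 67 a fixed €15.00 at rate r clears €361.79 in 31 more payments. Total: 66 + 31 = 97 months.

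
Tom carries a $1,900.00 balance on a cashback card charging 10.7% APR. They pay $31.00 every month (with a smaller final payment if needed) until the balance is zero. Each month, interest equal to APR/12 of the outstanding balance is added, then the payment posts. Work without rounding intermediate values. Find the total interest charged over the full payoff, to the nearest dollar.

$861

Monthly rate r = 10.7%/12 = 0.891667% = 0.00891667.
Payoff takes n = ⌈−ln(1 − rB₀/P)/ln(1+r)⌉ = ⌈89.079⌉ = 90 payments; the last is $2.47.
Total paid = 89·$31.00 + $2.47 = $2,761.47.
Total interest = total paid − principal = $2,761.47 − $1,900.00 = $861.47.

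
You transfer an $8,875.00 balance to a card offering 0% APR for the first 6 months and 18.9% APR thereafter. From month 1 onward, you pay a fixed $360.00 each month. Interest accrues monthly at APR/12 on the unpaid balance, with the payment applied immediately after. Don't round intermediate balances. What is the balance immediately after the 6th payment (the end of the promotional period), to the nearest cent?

$6,715.00

Promo months 1–6 at r₀ = 0%/12 = 0; months 7+ at r₁ = 18.9%/12 = 0.01575.
After month 6 (no interest yet): B = $8,875.00 − 6·$360.00 = $6,715.00.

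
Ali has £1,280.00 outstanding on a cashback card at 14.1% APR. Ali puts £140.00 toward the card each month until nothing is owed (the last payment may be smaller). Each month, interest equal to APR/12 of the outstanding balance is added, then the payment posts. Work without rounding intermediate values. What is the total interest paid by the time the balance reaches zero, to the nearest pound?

£82

Monthly rate r = 14.1%/12 = 1.175% = 0.01175.
Payoff takes n = ⌈−ln(1 − rB₀/P)/ln(1+r)⌉ = ⌈9.729⌉ = 10 payments; the last is £102.21.
Total paid = 9·£140.00 + £102.21 = £1,362.21.
Total interest = total paid − principal = £1,362.21 − £1,280.00 = £82.21.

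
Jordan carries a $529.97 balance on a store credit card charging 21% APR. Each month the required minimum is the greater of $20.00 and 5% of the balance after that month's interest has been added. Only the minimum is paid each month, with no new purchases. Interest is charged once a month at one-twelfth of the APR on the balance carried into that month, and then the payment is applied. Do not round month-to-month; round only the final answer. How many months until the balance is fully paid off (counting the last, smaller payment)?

34 months

Monthly rate r = 21%/12 = 1.75% = 0.0175.
While 5% of the post-interest balance exceeds $20.00, each month B ← (B·(1+r))·(1 − 0.05), i.e. B shrinks by the factor (1+r)·0.95 = 0.96663.
This holds for months 1–9. Entering month 10 the balance is $390.46; 5% of the post-interest balance is now below $20.00, so the flat $20.00 minimum applies from here.
From month 10 a fixed $20.00 at rate r clears $390.46 in 25 more payments. Total: 9 + 25 = 34 months.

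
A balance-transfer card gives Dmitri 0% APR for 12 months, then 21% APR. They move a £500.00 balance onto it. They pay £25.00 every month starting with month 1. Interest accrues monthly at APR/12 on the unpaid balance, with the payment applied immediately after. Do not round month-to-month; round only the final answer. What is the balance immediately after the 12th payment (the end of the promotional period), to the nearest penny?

Promo months 1–12 at r₀ = 0%/12 = 0; months 13+ at r₁ = 21%/12 = 0.0175.
After month 12 (no interest yet): B = £500.00 − 12·£25.00 = £200.00.

£200.00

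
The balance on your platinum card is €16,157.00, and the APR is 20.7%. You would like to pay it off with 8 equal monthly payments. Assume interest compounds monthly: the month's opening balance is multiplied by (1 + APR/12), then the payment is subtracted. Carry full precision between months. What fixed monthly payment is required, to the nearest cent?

€2,179.53

Monthly rate r = 20.7%/12 = 1.725% = 0.01725.
Level-payment amortization: P = B₀·r / (1 − (1+r)^(−n)) = 16157.00·0.01725 / (1 − 1.01725^(−8)).
Denominator 1 − (1+r)^(−8) = 0.127875651.
P = 278.708 / 0.127875651 ≈ 2179.53.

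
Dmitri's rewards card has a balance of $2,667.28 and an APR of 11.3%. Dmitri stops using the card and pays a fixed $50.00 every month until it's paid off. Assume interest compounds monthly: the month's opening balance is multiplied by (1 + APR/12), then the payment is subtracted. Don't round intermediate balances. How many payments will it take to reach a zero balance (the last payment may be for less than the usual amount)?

Monthly rate r = 11.3%/12 = 0.941667% = 0.00941667.
Recurrence: B ← B·(1+r) − $50.00.
Month 1: interest $25.12; balance after payment $2,642.40.
Month 2: interest $24.88; balance after payment $2,617.28.
Closed form: n = −ln(1 − rB₀/P)/ln(1+r) = −ln(0.49766)/ln(1.00942) ≈ 74.455, so the balance reaches zero during payment 75.

75 months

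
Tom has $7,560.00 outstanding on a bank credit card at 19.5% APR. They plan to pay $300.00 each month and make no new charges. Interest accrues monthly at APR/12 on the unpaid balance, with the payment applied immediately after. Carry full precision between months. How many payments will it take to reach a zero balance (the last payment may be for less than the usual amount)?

33 months

Monthly rate r = 19.5%/12 = 1.625% = 0.01625.
Recurrence: B ← B·(1+r) − $300.00.
Month 1: interest $122.85; balance after payment $7,382.85.
Month 2: interest $119.97; balance after payment $7,202.82.
Closed form: n = −ln(1 − rB₀/P)/ln(1+r) = −ln(0.5905)/ln(1.01625) ≈ 32.680, so the balance reaches zero during payment 33.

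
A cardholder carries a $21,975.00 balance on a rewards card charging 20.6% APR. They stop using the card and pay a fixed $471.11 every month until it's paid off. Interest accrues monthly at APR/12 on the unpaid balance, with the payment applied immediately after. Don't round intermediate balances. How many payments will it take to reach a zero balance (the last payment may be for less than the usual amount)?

95 months

Monthly rate r = 20.6%/12 = 1.71667% = 0.0171667.
Recurrence: B ← B·(1+r) − $471.11.
Month 1: interest $377.24; balance after payment $21,881.13.
Month 2: interest $375.63; balance after payment $21,785.64.
Closed form: n = −ln(1 − rB₀/P)/ln(1+r) = −ln(0.19926)/ln(1.01717) ≈ 94.774, so the balance reaches zero during payment 95.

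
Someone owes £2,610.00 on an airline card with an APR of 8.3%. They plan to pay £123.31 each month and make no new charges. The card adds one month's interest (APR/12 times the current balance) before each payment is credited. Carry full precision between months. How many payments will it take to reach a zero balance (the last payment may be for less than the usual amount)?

Monthly rate r = 8.3%/12 = 0.691667% = 0.00691667.
Recurrence: B ← B·(1+r) − £123.31.
Month 1: interest £18.05; balance after payment £2,504.74.
Month 2: interest £17.32; balance after payment £2,398.76.
Closed form: n = −ln(1 − rB₀/P)/ln(1+r) = −ln(0.8536)/ln(1.00692) ≈ 22.965, so the balance reaches zero during payment 23.

23 months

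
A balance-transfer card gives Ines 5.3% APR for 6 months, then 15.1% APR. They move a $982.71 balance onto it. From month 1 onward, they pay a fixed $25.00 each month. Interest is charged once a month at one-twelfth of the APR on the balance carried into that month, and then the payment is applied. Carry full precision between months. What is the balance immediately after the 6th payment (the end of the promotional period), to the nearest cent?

$857.38

Promo months 1–6 at r₀ = 5.3%/12 = 0.00441667; months 7+ at r₁ = 15.1%/12 = 0.0125833.
After month 6: iterate B ← B·(1+r₀) − $25.00 for 6 months → $857.38.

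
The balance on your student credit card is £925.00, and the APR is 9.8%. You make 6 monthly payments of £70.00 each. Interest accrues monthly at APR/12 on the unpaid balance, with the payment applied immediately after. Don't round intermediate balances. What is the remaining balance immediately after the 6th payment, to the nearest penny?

£542.59

Monthly rate r = 9.8%/12 = 0.816667% = 0.00816667.
Each month: B ← B·(1+r) − £70.00.
Month 1: interest £7.55; balance after payment £862.55.
Month 2: interest £7.04; balance after payment £799.60.
Month 3: interest £6.53; balance after payment £736.13.
Month 4: interest £6.01; balance after payment £672.14.
Month 5: interest £5.49; balance after payment £607.63.
Month 6: interest £4.96; balance after payment £542.59.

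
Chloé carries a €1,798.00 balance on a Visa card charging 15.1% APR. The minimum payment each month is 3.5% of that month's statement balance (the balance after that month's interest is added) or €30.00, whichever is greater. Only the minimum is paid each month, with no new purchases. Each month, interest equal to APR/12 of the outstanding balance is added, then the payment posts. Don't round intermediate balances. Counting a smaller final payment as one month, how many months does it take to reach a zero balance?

68 months

Monthly rate r = 15.1%/12 = 1.25833% = 0.0125833.
While 3.5% of the post-interest balance exceeds €30.00, each month B ← (B·(1+r))·(1 − 0.035), i.e. B shrinks by the factor (1+r)·0.965 = 0.97714.
This holds for months 1–33. Entering month 34 the balance is €838.31; 3.5% of the post-interest balance is now below €30.00, so the flat €30.00 minimum applies from here.
From month 34 a fixed €30.00 at rate r clears €838.31 in 35 more payments. Total: 33 + 35 = 68 months.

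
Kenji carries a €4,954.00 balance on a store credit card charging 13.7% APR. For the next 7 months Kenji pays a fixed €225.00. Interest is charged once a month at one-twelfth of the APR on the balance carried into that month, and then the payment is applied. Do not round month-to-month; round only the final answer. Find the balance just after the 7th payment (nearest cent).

€3,733.75

Monthly rate r = 13.7%/12 = 1.14167% = 0.0114167.
Each month: B ← B·(1+r) − €225.00.
Month 1: interest €56.56; balance after payment €4,785.56.
Month 2: interest €54.64; balance after payment €4,615.19.
Month 3: interest €52.69; balance after payment €4,442.88.
Month 4: interest €50.72; balance after payment €4,268.61.
Month 5: interest €48.73; balance after payment €4,092.34.
Month 6: interest €46.72; balance after payment €3,914.06.
Month 7: interest €44.69; balance after payment €3,733.75.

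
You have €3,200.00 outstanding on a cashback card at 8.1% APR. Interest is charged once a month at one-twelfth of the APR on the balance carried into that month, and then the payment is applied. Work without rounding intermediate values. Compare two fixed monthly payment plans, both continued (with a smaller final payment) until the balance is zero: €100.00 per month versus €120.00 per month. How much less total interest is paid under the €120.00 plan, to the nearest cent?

Monthly rate r = 8.1%/12 = 0.675% = 0.00675.
At €100.00/mo: n = ⌈−ln(1 − rB₀/P)/ln(1+r)⌉ = 37 payments (last €17.33); total interest = total paid − €3,200.00 = €417.33.
At €120.00/mo: 30 payments (last €60.01); total interest €340.01.
Interest saved = €417.33 − €340.01 = €77.32.

€77.32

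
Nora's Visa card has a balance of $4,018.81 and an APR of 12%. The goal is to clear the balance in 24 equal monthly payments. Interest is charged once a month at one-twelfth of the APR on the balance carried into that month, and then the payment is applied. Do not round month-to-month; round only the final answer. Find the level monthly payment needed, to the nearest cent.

$189.18

Monthly rate r = 12%/12 = 1% = 0.01.
Level-payment amortization: P = B₀·r / (1 − (1+r)^(−n)) = 4018.81·0.01 / (1 − 1.01^(−24)).
Denominator 1 − (1+r)^(−24) = 0.212433873.
P = 40.1881 / 0.212433873 ≈ 189.18.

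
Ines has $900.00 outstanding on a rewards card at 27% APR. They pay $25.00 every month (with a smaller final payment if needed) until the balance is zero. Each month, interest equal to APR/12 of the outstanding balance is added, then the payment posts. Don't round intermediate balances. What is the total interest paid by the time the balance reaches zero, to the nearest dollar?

Monthly rate r = 27%/12 = 2.25% = 0.0225.
Payoff takes n = ⌈−ln(1 − rB₀/P)/ln(1+r)⌉ = ⌈74.638⌉ = 75 payments; the last is $16.00.
Total paid = 74·$25.00 + $16.00 = $1,866.00.
Total interest = total paid − principal = $1,866.00 − $900.00 = $966.00.

$966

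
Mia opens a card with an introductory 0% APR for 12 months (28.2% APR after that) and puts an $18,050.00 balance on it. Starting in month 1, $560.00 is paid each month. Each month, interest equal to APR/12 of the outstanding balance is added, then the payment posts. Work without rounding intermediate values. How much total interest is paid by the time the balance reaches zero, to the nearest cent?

Promo months 1–12 at r₀ = 0%/12 = 0; months 13+ at r₁ = 28.2%/12 = 0.0235.
After month 12 (no interest yet): B = $18,050.00 − 12·$560.00 = $11,330.00.
Then at r₁ with $560.00/mo: n₂ = −ln(1 − r₁·B/P)/ln(1+r₁) ≈ 27.78 → 28 more payments.
Total paid = 39·$560.00 + $436.65 = $22,276.65; interest = $22,276.65 − $18,050.00 = $4,226.65.

$4,226.65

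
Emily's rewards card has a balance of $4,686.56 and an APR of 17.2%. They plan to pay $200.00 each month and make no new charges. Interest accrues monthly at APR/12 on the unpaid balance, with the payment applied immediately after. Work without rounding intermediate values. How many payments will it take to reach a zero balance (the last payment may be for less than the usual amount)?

Monthly rate r = 17.2%/12 = 1.43333% = 0.0143333.
Recurrence: B ← B·(1+r) − $200.00.
Month 1: interest $67.17; balance after payment $4,553.73.
Month 2: interest $65.27; balance after payment $4,419.00.
Closed form: n = −ln(1 − rB₀/P)/ln(1+r) = −ln(0.66413)/ln(1.01433) ≈ 28.758, so the balance reaches zero during payment 29.

29 months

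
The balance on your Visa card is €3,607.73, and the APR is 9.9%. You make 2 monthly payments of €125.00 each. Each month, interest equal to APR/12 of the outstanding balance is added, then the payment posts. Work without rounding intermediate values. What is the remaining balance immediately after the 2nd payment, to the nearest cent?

€3,416.47

Monthly rate r = 9.9%/12 = 0.825% = 0.00825.
Each month: B ← B·(1+r) − €125.00.
Month 1: interest €29.76; balance after payment €3,512.49.
Month 2: interest €28.98; balance after payment €3,416.47.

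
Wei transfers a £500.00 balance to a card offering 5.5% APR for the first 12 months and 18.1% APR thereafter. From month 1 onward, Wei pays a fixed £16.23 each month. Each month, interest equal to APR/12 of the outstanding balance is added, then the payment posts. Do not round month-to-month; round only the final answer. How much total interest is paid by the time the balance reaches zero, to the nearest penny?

Promo months 1–12 at r₀ = 5.5%/12 = 0.00458333; months 13+ at r₁ = 18.1%/12 = 0.0150833.
After month 12: iterate B ← B·(1+r₀) − £16.23 for 12 months → £328.46.
Then at r₁ with £16.23/mo: n₂ = −ln(1 − r₁·B/P)/ln(1+r₁) ≈ 24.33 → 25 more payments.
Total paid = 36·£16.23 + £5.35 = £589.63; interest = £589.63 − £500.00 = £89.63.

£89.63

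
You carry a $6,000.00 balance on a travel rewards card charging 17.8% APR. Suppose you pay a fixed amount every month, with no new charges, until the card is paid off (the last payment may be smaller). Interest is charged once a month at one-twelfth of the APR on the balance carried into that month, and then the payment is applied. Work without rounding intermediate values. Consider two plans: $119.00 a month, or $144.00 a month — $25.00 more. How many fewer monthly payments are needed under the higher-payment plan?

28 fewer payments

Monthly rate r = 17.8%/12 = 1.48333% = 0.0148333.
At $119.00/mo: n = ⌈−ln(1 − rB₀/P)/ln(1+r)⌉ = 94 payments (last $69.37); total interest = total paid − $6,000.00 = $5,136.37.
At $144.00/mo: 66 payments (last $53.00); total interest $3,413.00.
Payments saved = 94 − 66 = 28.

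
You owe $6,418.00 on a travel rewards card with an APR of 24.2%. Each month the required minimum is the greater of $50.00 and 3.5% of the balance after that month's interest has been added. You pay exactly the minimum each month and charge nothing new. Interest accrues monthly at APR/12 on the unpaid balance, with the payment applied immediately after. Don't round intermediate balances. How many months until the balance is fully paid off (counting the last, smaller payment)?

139 months

Monthly rate r = 24.2%/12 = 2.01667% = 0.0201667.
While 3.5% of the post-interest balance exceeds $50.00, each month B ← (B·(1+r))·(1 − 0.035), i.e. B shrinks by the factor (1+r)·0.965 = 0.98446.
This holds for months 1–98. Entering month 99 the balance is $1,383.08; 3.5% of the post-interest balance is now below $50.00, so the flat $50.00 minimum applies from here.
From month 99 a fixed $50.00 at rate r clears $1,383.08 in 41 more payments. Total: 98 + 41 = 139 months.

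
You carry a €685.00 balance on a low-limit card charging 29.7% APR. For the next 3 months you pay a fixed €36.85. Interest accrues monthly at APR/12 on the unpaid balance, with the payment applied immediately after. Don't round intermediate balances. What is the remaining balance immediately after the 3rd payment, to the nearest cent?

€623.82

Monthly rate r = 29.7%/12 = 2.475% = 0.02475.
Each month: B ← B·(1+r) − €36.85.
Month 1: interest €16.95; balance after payment €665.10.
Month 2: interest €16.46; balance after payment €644.72.
Month 3: interest €15.96; balance after payment €623.82.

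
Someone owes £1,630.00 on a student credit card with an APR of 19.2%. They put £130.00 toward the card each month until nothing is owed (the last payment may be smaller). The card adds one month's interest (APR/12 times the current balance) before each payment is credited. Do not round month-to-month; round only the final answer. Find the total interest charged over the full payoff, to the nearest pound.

Monthly rate r = 19.2%/12 = 1.6% = 0.016.
Payoff takes n = ⌈−ln(1 − rB₀/P)/ln(1+r)⌉ = ⌈14.106⌉ = 15 payments; the last is £13.91.
Total paid = 14·£130.00 + £13.91 = £1,833.91.
Total interest = total paid − principal = £1,833.91 − £1,630.00 = £203.91.

£204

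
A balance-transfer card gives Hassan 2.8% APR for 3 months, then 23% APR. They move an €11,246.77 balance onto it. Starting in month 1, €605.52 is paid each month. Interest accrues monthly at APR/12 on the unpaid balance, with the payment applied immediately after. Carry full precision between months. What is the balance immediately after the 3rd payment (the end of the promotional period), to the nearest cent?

Promo months 1–3 at r₀ = 2.8%/12 = 0.00233333; months 4+ at r₁ = 23%/12 = 0.0191667.
After month 3: iterate B ← B·(1+r₀) − €605.52 for 3 months → €9,504.88.

€9,504.88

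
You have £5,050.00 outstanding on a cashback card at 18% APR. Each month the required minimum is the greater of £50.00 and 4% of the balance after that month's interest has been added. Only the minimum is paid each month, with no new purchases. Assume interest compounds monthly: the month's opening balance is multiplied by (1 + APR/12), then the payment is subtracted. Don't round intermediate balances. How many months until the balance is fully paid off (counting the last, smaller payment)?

86 months

Monthly rate r = 18%/12 = 1.5% = 0.015.
While 4% of the post-interest balance exceeds £50.00, each month B ← (B·(1+r))·(1 − 0.04), i.e. B shrinks by the factor (1+r)·0.96 = 0.9744.
This holds for months 1–55. Entering month 56 the balance is £1,212.95; 4% of the post-interest balance is now below £50.00, so the flat £50.00 minimum applies from here.
From month 56 a fixed £50.00 at rate r clears £1,212.95 in 31 more payments. Total: 55 + 31 = 86 months.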